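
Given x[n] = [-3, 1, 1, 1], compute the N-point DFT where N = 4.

X[k] = Σ(n=0 to 3) x[n] · ω_4^(nk)
where ω_4 = e^(-2πi/4)

Computing each X[k]:
X[0] = 0
X[1] = -4
X[2] = -4
X[3] = -4

X = [0, -4, -4, -4]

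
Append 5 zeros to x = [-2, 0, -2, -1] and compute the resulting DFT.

Original 4-point DFT: [-5, -1i, -3, 1i]
Zero-padded 9-point DFT provides frequency interpolation.

DFT_9([x, 0, ...]) = [-5, -1.8473+2.8356i, 0.3794-0.1820i, -2.0000-1.7321i, -3.0321-0.4195i, -3.0321+0.4195i, -2.0000+1.7321i, 0.3794+0.1820i, -1.8473-2.8356i]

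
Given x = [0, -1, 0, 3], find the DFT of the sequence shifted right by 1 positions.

Time shift by 1: X_shifted[k] = ω_4^(1k) · X[k]
Shifted x = [3, 0, -1, 0]

DFT(x[n-1]) = [2, 4, 2, 4]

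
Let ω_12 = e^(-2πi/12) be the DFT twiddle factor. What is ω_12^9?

ω_12^9 = e^(-2πi·9/12)
= cos(-2π·9/12) + i·sin(-2π·9/12)
= cos(-18π/12) + i·sin(-18π/12)

ω_12^9 = cos(-18π/12) + i·sin(-18π/12) = 1i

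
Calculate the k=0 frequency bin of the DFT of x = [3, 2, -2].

X[0] = Σ(n=0 to 2) x[n] · ω_3^0 = Σ x[n]
= (3) + (2) + (-2)

X[0] = 3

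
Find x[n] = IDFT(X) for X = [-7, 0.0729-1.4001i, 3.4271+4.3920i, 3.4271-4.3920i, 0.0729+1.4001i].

x[n] = (1/5) Σ(k=0 to 4) X[k] · e^(2πikn/5)

Computing each x[n]:
x[0] = 0
x[1] = -3
x[2] = 1
x[3] = -3
x[4] = -2

x = [0, -3, 1, -3, -2]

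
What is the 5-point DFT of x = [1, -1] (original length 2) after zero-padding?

Original 2-point DFT: [0, 2]
Zero-padded 5-point DFT provides frequency interpolation.

DFT_5([x, 0, ...]) = [0, 0.6910+0.9511i, 1.8090+0.5878i, 1.8090-0.5878i, 0.6910-0.9511i]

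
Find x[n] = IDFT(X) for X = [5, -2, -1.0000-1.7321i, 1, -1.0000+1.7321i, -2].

x[n] = (1/6) Σ(k=0 to 5) X[k] · e^(2πikn/6)

Computing each x[n]:
x[0] = 0
x[1] = 1
x[2] = 1
x[3] = 1
x[4] = 2
x[5] = 0

x = [0, 1, 1, 1, 2, 0]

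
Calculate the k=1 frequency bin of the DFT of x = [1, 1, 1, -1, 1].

X[1] = Σ(n=0 to 4) x[n] · ω_5^(1n) where ω_5 = e^(-2πi/5)
= (1)·ω_5^0 + (1)·ω_5^1 + (1)·ω_5^2 + (-1)·ω_5^3 + (1)·ω_5^4

X[1] = 1.6180-1.1756i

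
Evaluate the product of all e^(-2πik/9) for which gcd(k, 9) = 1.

The primitive 9th roots of unity are ω_9^k for k coprime to 9: k ∈ {1, 2, 4, 5, 7, 8}
Their product equals the constant term of the cyclotomic polynomial Φ_9(x) up to sign.
For n ≥ 3, the product of all primitive nth roots of unity is 1. (For n=1 it is 1; for n=2 it is -1.)

1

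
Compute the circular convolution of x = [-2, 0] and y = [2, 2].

(x ⊛ y)[n] = Σ(m=0 to 1) x[m] · y[(n-m) mod 2]

Computing each output sample:
(x ⊛ y)[0] = -4
(x ⊛ y)[1] = -4

x ⊛ y = [-4, -4]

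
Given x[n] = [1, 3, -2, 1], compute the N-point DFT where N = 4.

X[k] = Σ(n=0 to 3) x[n] · ω_4^(nk)
where ω_4 = e^(-2πi/4)

Computing each X[k]:
X[0] = 3
X[1] = 3-2i
X[2] = -5
X[3] = 3+2i

X = [3, 3-2i, -5, 3+2i]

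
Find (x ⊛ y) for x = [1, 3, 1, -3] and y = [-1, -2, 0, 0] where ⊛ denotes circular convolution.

(x ⊛ y)[n] = Σ(m=0 to 3) x[m] · y[(n-m) mod 4]

Computing each output sample:
(x ⊛ y)[0] = 5
(x ⊛ y)[1] = -5
(x ⊛ y)[2] = -7
(x ⊛ y)[3] = 1

x ⊛ y = [5, -5, -7, 1]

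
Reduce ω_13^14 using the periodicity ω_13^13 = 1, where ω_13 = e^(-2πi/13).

Since ω_13^13 = 1, powers reduce modulo 13.
14 mod 13 = 1
So ω_13^14 = ω_13^1 = e^(-2πi·1/13)

ω_13^14 = ω_13^1 = 0.8855-0.4647i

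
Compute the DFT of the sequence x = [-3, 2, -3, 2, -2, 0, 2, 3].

X[k] = Σ(n=0 to 7) x[n] · ω_8^(nk)
where ω_8 = e^(-2πi/8)

Computing each X[k]:
X[0] = 1
X[1] = 1.1213+4.2929i
X[2] = -4+3i
X[3] = -3.1213-5.7071i
X[4] = -13
X[5] = -3.1213+5.7071i
X[6] = -4-3i
X[7] = 1.1213-4.2929i

X = [1, 1.1213+4.2929i, -4+3i, -3.1213-5.7071i, -13, -3.1213+5.7071i, -4-3i, 1.1213-4.2929i]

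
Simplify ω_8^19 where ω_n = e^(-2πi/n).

Since ω_8^8 = 1, powers reduce modulo 8.
19 mod 8 = 3
So ω_8^19 = ω_8^3 = e^(-2πi·3/8)

ω_8^19 = ω_8^3 = -0.7071-0.7071i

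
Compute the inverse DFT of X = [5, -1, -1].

x[n] = (1/3) Σ(k=0 to 2) X[k] · e^(2πikn/3)

Computing each x[n]:
x[0] = 1
x[1] = 2
x[2] = 2

x = [1, 2, 2]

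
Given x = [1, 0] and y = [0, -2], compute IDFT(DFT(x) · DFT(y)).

(x ⊛ y)[n] = Σ(m=0 to 1) x[m] · y[(n-m) mod 2]

Computing each output sample:
(x ⊛ y)[0] = 0
(x ⊛ y)[1] = -2

x ⊛ y = [0, -2]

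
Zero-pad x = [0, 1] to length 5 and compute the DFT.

Original 2-point DFT: [1, -1]
Zero-padded 5-point DFT provides frequency interpolation.

DFT_5([x, 0, ...]) = [1, 0.3090-0.9511i, -0.8090-0.5878i, -0.8090+0.5878i, 0.3090+0.9511i]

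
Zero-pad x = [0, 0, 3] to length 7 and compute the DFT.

Original 3-point DFT: [3, -1.5000+2.5981i, -1.5000-2.5981i]
Zero-padded 7-point DFT provides frequency interpolation.

DFT_7([x, 0, ...]) = [3, -0.6676-2.9248i, -2.7029+1.3017i, 1.8705+2.3455i, 1.8705-2.3455i, -2.7029-1.3017i, -0.6676+2.9248i]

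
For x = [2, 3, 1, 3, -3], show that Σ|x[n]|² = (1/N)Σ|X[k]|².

Time domain:
Σ|x[n]|² = |2|² + |3|² + |1|² + |3|² + |-3|² = 32.0000

Frequency domain:
(1/5)Σ|X[k]|² = (1/5)(|6|² + |-1.2361-4.5308i|² + |3.2361-5.4288i|² + |3.2361+5.4288i|² + |-1.2361+4.5308i|²) = (1/5)·160.0000 = 32.0000

Both sides agree, confirming Parseval's theorem.

Σ|x[n]|² = (1/N)Σ|X[k]|² = 32.0000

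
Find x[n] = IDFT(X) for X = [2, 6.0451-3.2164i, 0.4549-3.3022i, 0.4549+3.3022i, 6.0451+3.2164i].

x[n] = (1/5) Σ(k=0 to 4) X[k] · e^(2πikn/5)

Computing each x[n]:
x[0] = 3
x[1] = 3
x[2] = -2
x[3] = -1
x[4] = -1

x = [3, 3, -2, -1, -1]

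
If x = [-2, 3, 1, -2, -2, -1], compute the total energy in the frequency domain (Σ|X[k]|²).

Parseval: Σ|x[n]|² = (1/N)Σ|X[k]|², so Σ|X[k]|² = N·Σ|x[n]|² = 6·23.0000

Σ|X[k]|² = N·Σ|x[n]|² = 6·23.0000 = 138.0000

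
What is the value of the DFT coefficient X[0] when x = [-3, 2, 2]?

X[0] = Σ(n=0 to 2) x[n] · ω_3^0 = Σ x[n]
= (-3) + (2) + (2)

X[0] = 1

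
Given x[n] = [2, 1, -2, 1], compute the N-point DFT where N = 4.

X[k] = Σ(n=0 to 3) x[n] · ω_4^(nk)
where ω_4 = e^(-2πi/4)

Computing each X[k]:
X[0] = 2
X[1] = 4
X[2] = -2
X[3] = 4

X = [2, 4, -2, 4]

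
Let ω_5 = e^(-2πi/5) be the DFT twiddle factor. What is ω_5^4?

ω_5^4 = e^(-2πi·4/5)
= cos(-2π·4/5) + i·sin(-2π·4/5)
= cos(-8π/5) + i·sin(-8π/5)

ω_5^4 = cos(-8π/5) + i·sin(-8π/5) = 0.3090+0.9511i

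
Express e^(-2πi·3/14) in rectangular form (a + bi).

ω_14^3 = e^(-2πi·3/14)
= cos(-2π·3/14) + i·sin(-2π·3/14)
= cos(-6π/14) + i·sin(-6π/14)

ω_14^3 = cos(-6π/14) + i·sin(-6π/14) = 0.2225-0.9749i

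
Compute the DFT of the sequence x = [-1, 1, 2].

X[k] = Σ(n=0 to 2) x[n] · ω_3^(nk)
where ω_3 = e^(-2πi/3)

Computing each X[k]:
X[0] = 2
X[1] = -2.5000+0.8660i
X[2] = -2.5000-0.8660i

X = [2, -2.5000+0.8660i, -2.5000-0.8660i]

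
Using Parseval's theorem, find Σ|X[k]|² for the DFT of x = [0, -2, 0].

Parseval: Σ|x[n]|² = (1/N)Σ|X[k]|², so Σ|X[k]|² = N·Σ|x[n]|² = 3·4.0000

Σ|X[k]|² = N·Σ|x[n]|² = 3·4.0000 = 12.0000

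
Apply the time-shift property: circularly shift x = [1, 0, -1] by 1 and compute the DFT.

Time shift by 1: X_shifted[k] = ω_3^(1k) · X[k]
Shifted x = [-1, 1, 0]

DFT(x[n-1]) = [0, -1.5000-0.8660i, -1.5000+0.8660i]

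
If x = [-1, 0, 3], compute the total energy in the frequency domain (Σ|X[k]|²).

Parseval: Σ|x[n]|² = (1/N)Σ|X[k]|², so Σ|X[k]|² = N·Σ|x[n]|² = 3·10.0000

Σ|X[k]|² = N·Σ|x[n]|² = 3·10.0000 = 30.0000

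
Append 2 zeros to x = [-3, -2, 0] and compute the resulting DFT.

Original 3-point DFT: [-5, -2.0000+1.7321i, -2.0000-1.7321i]
Zero-padded 5-point DFT provides frequency interpolation.

DFT_5([x, 0, ...]) = [-5, -3.6180+1.9021i, -1.3820+1.1756i, -1.3820-1.1756i, -3.6180-1.9021i]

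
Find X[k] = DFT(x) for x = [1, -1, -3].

X[k] = Σ(n=0 to 2) x[n] · ω_3^(nk)
where ω_3 = e^(-2πi/3)

Computing each X[k]:
X[0] = -3
X[1] = 3.0000-1.7321i
X[2] = 3.0000+1.7321i

X = [-3, 3.0000-1.7321i, 3.0000+1.7321i]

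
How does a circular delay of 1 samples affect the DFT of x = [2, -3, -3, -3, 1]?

Time shift by 1: X_shifted[k] = ω_5^(1k) · X[k]
Shifted x = [1, 2, -3, -3, -3]

DFT(x[n-1]) = [-6, 5.5451-4.7553i, -0.0451-2.9389i, -0.0451+2.9389i, 5.5451+4.7553i]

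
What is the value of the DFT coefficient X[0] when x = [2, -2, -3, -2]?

X[0] = Σ(n=0 to 3) x[n] · ω_4^0 = Σ x[n]
= (2) + (-2) + (-3) + (-2)

X[0] = -5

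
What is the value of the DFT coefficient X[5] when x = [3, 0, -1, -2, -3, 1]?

X[5] = Σ(n=0 to 5) x[n] · ω_6^(5n) where ω_6 = e^(-2πi/6)
= (3)·ω_6^0 + (0)·ω_6^5 + (-1)·ω_6^10 + (-2)·ω_6^15 + (-3)·ω_6^20 + (1)·ω_6^25

X[5] = 7.5000+0.8660i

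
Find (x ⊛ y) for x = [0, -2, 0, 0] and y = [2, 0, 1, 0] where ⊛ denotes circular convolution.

(x ⊛ y)[n] = Σ(m=0 to 3) x[m] · y[(n-m) mod 4]

Computing each output sample:
(x ⊛ y)[0] = 0
(x ⊛ y)[1] = -4
(x ⊛ y)[2] = 0
(x ⊛ y)[3] = -2

x ⊛ y = [0, -4, 0, -2]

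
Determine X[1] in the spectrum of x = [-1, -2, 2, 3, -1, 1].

X[1] = Σ(n=0 to 5) x[n] · ω_6^(1n) where ω_6 = e^(-2πi/6)
= (-1)·ω_6^0 + (-2)·ω_6^1 + (2)·ω_6^2 + (3)·ω_6^3 + (-1)·ω_6^4 + (1)·ω_6^5

X[1] = -5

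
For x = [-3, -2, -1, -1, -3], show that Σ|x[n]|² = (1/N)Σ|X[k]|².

Time domain:
Σ|x[n]|² = |-3|² + |-2|² + |-1|² + |-1|² + |-3|² = 24.0000

Frequency domain:
(1/5)Σ|X[k]|² = (1/5)(|-10|² + |-2.9271-0.9511i|² + |0.4271-0.5878i|² + |0.4271+0.5878i|² + |-2.9271+0.9511i|²) = (1/5)·120.0000 = 24.0000

Both sides agree, confirming Parseval's theorem.

Σ|x[n]|² = (1/N)Σ|X[k]|² = 24.0000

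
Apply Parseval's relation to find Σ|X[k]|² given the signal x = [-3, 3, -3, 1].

Parseval: Σ|x[n]|² = (1/N)Σ|X[k]|², so Σ|X[k]|² = N·Σ|x[n]|² = 4·28.0000

Σ|X[k]|² = N·Σ|x[n]|² = 4·28.0000 = 112.0000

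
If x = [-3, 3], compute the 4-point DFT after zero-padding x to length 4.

Original 2-point DFT: [0, -6]
Zero-padded 4-point DFT provides frequency interpolation.

DFT_4([x, 0, ...]) = [0, -3-3i, -6, -3+3i]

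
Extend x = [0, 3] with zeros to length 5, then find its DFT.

Original 2-point DFT: [3, -3]
Zero-padded 5-point DFT provides frequency interpolation.

DFT_5([x, 0, ...]) = [3, 0.9271-2.8532i, -2.4271-1.7634i, -2.4271+1.7634i, 0.9271+2.8532i]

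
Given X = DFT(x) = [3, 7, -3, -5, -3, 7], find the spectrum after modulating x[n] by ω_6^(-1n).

Modulation property: DFT(ω_6^(-1n)·x[n]) = X[(k-1) mod 6], so circularly shift X by 1 positions.

X[k-1] = [7, 3, 7, -3, -5, -3]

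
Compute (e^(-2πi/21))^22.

Since ω_21^21 = 1, powers reduce modulo 21.
22 mod 21 = 1
So ω_21^22 = ω_21^1 = e^(-2πi·1/21)

ω_21^22 = ω_21^1 = 0.9556-0.2948i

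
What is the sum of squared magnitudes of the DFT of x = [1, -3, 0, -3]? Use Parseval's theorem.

Parseval: Σ|x[n]|² = (1/N)Σ|X[k]|², so Σ|X[k]|² = N·Σ|x[n]|² = 4·19.0000

Σ|X[k]|² = N·Σ|x[n]|² = 4·19.0000 = 76.0000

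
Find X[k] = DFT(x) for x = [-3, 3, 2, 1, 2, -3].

X[k] = Σ(n=0 to 5) x[n] · ω_6^(nk)
where ω_6 = e^(-2πi/6)

Computing each X[k]:
X[0] = 2
X[1] = -6.0000-5.1962i
X[2] = -4.0000-5.1962i
X[3] = 0
X[4] = -4.0000+5.1962i
X[5] = -6.0000+5.1962i

X = [2, -6.0000-5.1962i, -4.0000-5.1962i, 0, -4.0000+5.1962i, -6.0000+5.1962i]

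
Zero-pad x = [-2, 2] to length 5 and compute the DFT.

Original 2-point DFT: [0, -4]
Zero-padded 5-point DFT provides frequency interpolation.

DFT_5([x, 0, ...]) = [0, -1.3820-1.9021i, -3.6180-1.1756i, -3.6180+1.1756i, -1.3820+1.9021i]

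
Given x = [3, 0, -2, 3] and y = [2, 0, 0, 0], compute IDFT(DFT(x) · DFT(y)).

(x ⊛ y)[n] = Σ(m=0 to 3) x[m] · y[(n-m) mod 4]

Computing each output sample:
(x ⊛ y)[0] = 6
(x ⊛ y)[1] = 0
(x ⊛ y)[2] = -4
(x ⊛ y)[3] = 6

x ⊛ y = [6, 0, -4, 6]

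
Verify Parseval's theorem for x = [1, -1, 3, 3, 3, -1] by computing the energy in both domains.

Time domain:
Σ|x[n]|² = |1|² + |-1|² + |3|² + |3|² + |3|² + |-1|² = 30.0000

Frequency domain:
(1/6)Σ|X[k]|² = (1/6)(|8|² + |-6|² + |2|² + |6|² + |2|² + |-6|²) = (1/6)·180.0000 = 30.0000

Both sides agree, confirming Parseval's theorem.

Σ|x[n]|² = (1/N)Σ|X[k]|² = 30.0000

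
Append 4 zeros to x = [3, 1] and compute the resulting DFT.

Original 2-point DFT: [4, 2]
Zero-padded 6-point DFT provides frequency interpolation.

DFT_6([x, 0, ...]) = [4, 3.5000-0.8660i, 2.5000-0.8660i, 2, 2.5000+0.8660i, 3.5000+0.8660i]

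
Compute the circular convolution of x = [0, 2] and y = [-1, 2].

(x ⊛ y)[n] = Σ(m=0 to 1) x[m] · y[(n-m) mod 2]

Computing each output sample:
(x ⊛ y)[0] = 4
(x ⊛ y)[1] = -2

x ⊛ y = [4, -2]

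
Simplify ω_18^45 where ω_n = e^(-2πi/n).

Since ω_18^18 = 1, powers reduce modulo 18.
45 mod 18 = 9
So ω_18^45 = ω_18^9 = e^(-2πi·9/18)

ω_18^45 = ω_18^9 = -1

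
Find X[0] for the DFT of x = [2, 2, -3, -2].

X[0] = Σ(n=0 to 3) x[n] · ω_4^0 = Σ x[n]
= (2) + (2) + (-3) + (-2)

X[0] = -1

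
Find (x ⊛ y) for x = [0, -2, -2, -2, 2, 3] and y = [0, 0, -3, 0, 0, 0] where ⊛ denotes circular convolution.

(x ⊛ y)[n] = Σ(m=0 to 5) x[m] · y[(n-m) mod 6]

Computing each output sample:
(x ⊛ y)[0] = -6
(x ⊛ y)[1] = -9
(x ⊛ y)[2] = 0
(x ⊛ y)[3] = 6
(x ⊛ y)[4] = 6
(x ⊛ y)[5] = 6

x ⊛ y = [-6, -9, 0, 6, 6, 6]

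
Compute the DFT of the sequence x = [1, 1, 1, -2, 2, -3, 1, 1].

X[k] = Σ(n=0 to 7) x[n] · ω_8^(nk)
where ω_8 = e^(-2πi/8)

Computing each X[k]:
X[0] = 2
X[1] = 3.9497-0.7071i
X[2] = 1+1i
X[3] = -5.9497-0.7071i
X[4] = 8
X[5] = -5.9497+0.7071i
X[6] = 1-1i
X[7] = 3.9497+0.7071i

X = [2, 3.9497-0.7071i, 1+1i, -5.9497-0.7071i, 8, -5.9497+0.7071i, 1-1i, 3.9497+0.7071i]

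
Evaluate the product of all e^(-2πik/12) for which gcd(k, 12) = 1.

The primitive 12th roots of unity are ω_12^k for k coprime to 12: k ∈ {1, 5, 7, 11}
Their product equals the constant term of the cyclotomic polynomial Φ_12(x) up to sign.
For n ≥ 3, the product of all primitive nth roots of unity is 1. (For n=1 it is 1; for n=2 it is -1.)

1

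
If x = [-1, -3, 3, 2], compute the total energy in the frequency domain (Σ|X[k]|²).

Parseval: Σ|x[n]|² = (1/N)Σ|X[k]|², so Σ|X[k]|² = N·Σ|x[n]|² = 4·23.0000

Σ|X[k]|² = N·Σ|x[n]|² = 4·23.0000 = 92.0000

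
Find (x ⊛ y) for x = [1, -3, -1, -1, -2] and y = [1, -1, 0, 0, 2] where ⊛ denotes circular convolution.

(x ⊛ y)[n] = Σ(m=0 to 4) x[m] · y[(n-m) mod 5]

Computing each output sample:
(x ⊛ y)[0] = -3
(x ⊛ y)[1] = -6
(x ⊛ y)[2] = 0
(x ⊛ y)[3] = -4
(x ⊛ y)[4] = 1

x ⊛ y = [-3, -6, 0, -4, 1]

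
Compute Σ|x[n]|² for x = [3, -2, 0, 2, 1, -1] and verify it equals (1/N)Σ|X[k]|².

Time domain:
Σ|x[n]|² = |3|² + |-2|² + |0|² + |2|² + |1|² + |-1|² = 19.0000

Frequency domain:
(1/6)Σ|X[k]|² = (1/6)(|3|² + |-1.0000+1.7321i|² + |6|² + |5|² + |6|² + |-1.0000-1.7321i|²) = (1/6)·114.0000 = 19.0000

Both sides agree, confirming Parseval's theorem.

Σ|x[n]|² = (1/N)Σ|X[k]|² = 19.0000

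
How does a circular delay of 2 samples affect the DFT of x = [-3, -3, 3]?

Time shift by 2: X_shifted[k] = ω_3^(2k) · X[k]
Shifted x = [-3, 3, -3]

DFT(x[n-2]) = [-3, -3.0000-5.1962i, -3.0000+5.1962i]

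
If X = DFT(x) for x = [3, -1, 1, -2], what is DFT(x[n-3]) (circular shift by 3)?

Time shift by 3: X_shifted[k] = ω_4^(3k) · X[k]
Shifted x = [-1, 1, -2, 3]

DFT(x[n-3]) = [1, 1+2i, -7, 1-2i]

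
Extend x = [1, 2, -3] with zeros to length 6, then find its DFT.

Original 3-point DFT: [0, 1.5000-4.3301i, 1.5000+4.3301i]
Zero-padded 6-point DFT provides frequency interpolation.

DFT_6([x, 0, ...]) = [0, 3.5000+0.8660i, 1.5000-4.3301i, -4, 1.5000+4.3301i, 3.5000-0.8660i]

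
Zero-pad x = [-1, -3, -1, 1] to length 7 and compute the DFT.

Original 4-point DFT: [-4, 4i, 0, -4i]
Zero-padded 7-point DFT provides frequency interpolation.

DFT_7([x, 0, ...]) = [-4, -3.5489+2.8865i, 1.1920+3.2727i, 0.8569-0.4551i, 0.8569+0.4551i, 1.1920-3.2727i, -3.5489-2.8865i]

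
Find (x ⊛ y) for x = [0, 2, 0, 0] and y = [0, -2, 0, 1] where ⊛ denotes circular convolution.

(x ⊛ y)[n] = Σ(m=0 to 3) x[m] · y[(n-m) mod 4]

Computing each output sample:
(x ⊛ y)[0] = 2
(x ⊛ y)[1] = 0
(x ⊛ y)[2] = -4
(x ⊛ y)[3] = 0

x ⊛ y = [2, 0, -4, 0]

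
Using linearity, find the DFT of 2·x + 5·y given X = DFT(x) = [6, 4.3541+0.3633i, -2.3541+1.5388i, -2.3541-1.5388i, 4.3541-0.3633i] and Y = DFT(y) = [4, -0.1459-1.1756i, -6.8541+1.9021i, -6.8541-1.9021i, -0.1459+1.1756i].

By linearity: DFT(2x + 5y) = 2·DFT(x) + 5·DFT(y)
= 2·[6, 4.3541+0.3633i, -2.3541+1.5388i, -2.3541-1.5388i, 4.3541-0.3633i] + 5·[4, -0.1459-1.1756i, -6.8541+1.9021i, -6.8541-1.9021i, -0.1459+1.1756i]

Computing element-wise:
Z[0] = 2·(6) + 5·(4) = 32
Z[1] = 2·(4.3541+0.3633i) + 5·(-0.1459-1.1756i) = 7.9787-5.1514i
Z[2] = 2·(-2.3541+1.5388i) + 5·(-6.8541+1.9021i) = -38.9787+12.5881i
Z[3] = 2·(-2.3541-1.5388i) + 5·(-6.8541-1.9021i) = -38.9787-12.5881i
Z[4] = 2·(4.3541-0.3633i) + 5·(-0.1459+1.1756i) = 7.9787+5.1514i

DFT(2x + 5y) = 2·X + 5·Y = [32, 7.9787-5.1514i, -38.9787+12.5881i, -38.9787-12.5881i, 7.9787+5.1514i]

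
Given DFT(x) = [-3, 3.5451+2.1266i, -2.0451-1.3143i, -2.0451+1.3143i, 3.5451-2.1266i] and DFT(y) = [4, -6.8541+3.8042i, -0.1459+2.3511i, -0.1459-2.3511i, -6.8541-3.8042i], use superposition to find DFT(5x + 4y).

By linearity: DFT(5x + 4y) = 5·DFT(x) + 4·DFT(y)
= 5·[-3, 3.5451+2.1266i, -2.0451-1.3143i, -2.0451+1.3143i, 3.5451-2.1266i] + 4·[4, -6.8541+3.8042i, -0.1459+2.3511i, -0.1459-2.3511i, -6.8541-3.8042i]

Computing element-wise:
Z[0] = 5·(-3) + 4·(4) = 1
Z[1] = 5·(3.5451+2.1266i) + 4·(-6.8541+3.8042i) = -9.6909+25.8498i
Z[2] = 5·(-2.0451-1.3143i) + 4·(-0.1459+2.3511i) = -10.8091+2.8329i
Z[3] = 5·(-2.0451+1.3143i) + 4·(-0.1459-2.3511i) = -10.8091-2.8329i
Z[4] = 5·(3.5451-2.1266i) + 4·(-6.8541-3.8042i) = -9.6909-25.8498i

DFT(5x + 4y) = 5·X + 4·Y = [1, -9.6909+25.8498i, -10.8091+2.8329i, -10.8091-2.8329i, -9.6909-25.8498i]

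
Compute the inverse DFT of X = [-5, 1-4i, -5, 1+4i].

x[n] = (1/4) Σ(k=0 to 3) X[k] · e^(2πikn/4)

Computing each x[n]:
x[0] = -2
x[1] = 2
x[2] = -3
x[3] = -2

x = [-2, 2, -3, -2]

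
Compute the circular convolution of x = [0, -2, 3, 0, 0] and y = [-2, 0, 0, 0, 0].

(x ⊛ y)[n] = Σ(m=0 to 4) x[m] · y[(n-m) mod 5]

Computing each output sample:
(x ⊛ y)[0] = 0
(x ⊛ y)[1] = 4
(x ⊛ y)[2] = -6
(x ⊛ y)[3] = 0
(x ⊛ y)[4] = 0

x ⊛ y = [0, 4, -6, 0, 0]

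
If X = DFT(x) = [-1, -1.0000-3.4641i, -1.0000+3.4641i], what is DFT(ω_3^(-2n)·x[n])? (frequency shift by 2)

Modulation property: DFT(ω_3^(-2n)·x[n]) = X[(k-2) mod 3], so circularly shift X by 2 positions.

X[k-2] = [-1.0000-3.4641i, -1.0000+3.4641i, -1]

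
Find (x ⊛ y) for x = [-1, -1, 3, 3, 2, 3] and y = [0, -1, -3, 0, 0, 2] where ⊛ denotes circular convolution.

(x ⊛ y)[n] = Σ(m=0 to 5) x[m] · y[(n-m) mod 6]

Computing each output sample:
(x ⊛ y)[0] = -11
(x ⊛ y)[1] = -2
(x ⊛ y)[2] = 10
(x ⊛ y)[3] = 4
(x ⊛ y)[4] = -6
(x ⊛ y)[5] = -13

x ⊛ y = [-11, -2, 10, 4, -6, -13]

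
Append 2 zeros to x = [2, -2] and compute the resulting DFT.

Original 2-point DFT: [0, 4]
Zero-padded 4-point DFT provides frequency interpolation.

DFT_4([x, 0, ...]) = [0, 2+2i, 4, 2-2i]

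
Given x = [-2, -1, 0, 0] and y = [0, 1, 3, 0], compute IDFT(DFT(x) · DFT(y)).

(x ⊛ y)[n] = Σ(m=0 to 3) x[m] · y[(n-m) mod 4]

Computing each output sample:
(x ⊛ y)[0] = 0
(x ⊛ y)[1] = -2
(x ⊛ y)[2] = -7
(x ⊛ y)[3] = -3

x ⊛ y = [0, -2, -7, -3]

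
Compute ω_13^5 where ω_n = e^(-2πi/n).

ω_13^5 = e^(-2πi·5/13)
= cos(-2π·5/13) + i·sin(-2π·5/13)
= cos(-10π/13) + i·sin(-10π/13)

ω_13^5 = cos(-10π/13) + i·sin(-10π/13) = -0.7485-0.6631i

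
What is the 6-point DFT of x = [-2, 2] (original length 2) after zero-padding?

Original 2-point DFT: [0, -4]
Zero-padded 6-point DFT provides frequency interpolation.

DFT_6([x, 0, ...]) = [0, -1.0000-1.7321i, -3.0000-1.7321i, -4, -3.0000+1.7321i, -1.0000+1.7321i]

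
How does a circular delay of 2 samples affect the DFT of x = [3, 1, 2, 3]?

Time shift by 2: X_shifted[k] = ω_4^(2k) · X[k]
Shifted x = [2, 3, 3, 1]

DFT(x[n-2]) = [9, -1-2i, 1, -1+2i]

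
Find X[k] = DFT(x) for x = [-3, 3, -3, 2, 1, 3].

X[k] = Σ(n=0 to 5) x[n] · ω_6^(nk)
where ω_6 = e^(-2πi/6)

Computing each X[k]:
X[0] = 3
X[1] = -1.0000+3.4641i
X[2] = -3.0000-3.4641i
X[3] = -13
X[4] = -3.0000+3.4641i
X[5] = -1.0000-3.4641i

X = [3, -1.0000+3.4641i, -3.0000-3.4641i, -13, -3.0000+3.4641i, -1.0000-3.4641i]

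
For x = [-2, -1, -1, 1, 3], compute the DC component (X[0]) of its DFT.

X[0] = Σ(n=0 to 4) x[n] · ω_5^0 = Σ x[n]
= (-2) + (-1) + (-1) + (1) + (3)

X[0] = 0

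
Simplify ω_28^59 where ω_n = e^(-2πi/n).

Since ω_28^28 = 1, powers reduce modulo 28.
59 mod 28 = 3
So ω_28^59 = ω_28^3 = e^(-2πi·3/28)

ω_28^59 = ω_28^3 = 0.7818-0.6235i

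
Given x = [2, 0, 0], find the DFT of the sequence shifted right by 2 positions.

Time shift by 2: X_shifted[k] = ω_3^(2k) · X[k]
Shifted x = [0, 0, 2]

DFT(x[n-2]) = [2, -1.0000+1.7321i, -1.0000-1.7321i]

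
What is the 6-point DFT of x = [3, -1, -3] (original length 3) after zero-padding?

Original 3-point DFT: [-1, 5.0000-1.7321i, 5.0000+1.7321i]
Zero-padded 6-point DFT provides frequency interpolation.

DFT_6([x, 0, ...]) = [-1, 4.0000+3.4641i, 5.0000-1.7321i, 1, 5.0000+1.7321i, 4.0000-3.4641i]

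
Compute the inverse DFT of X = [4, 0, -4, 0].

x[n] = (1/4) Σ(k=0 to 3) X[k] · e^(2πikn/4)

Computing each x[n]:
x[0] = 0
x[1] = 2
x[2] = 0
x[3] = 2

x = [0, 2, 0, 2]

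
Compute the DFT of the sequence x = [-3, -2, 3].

X[k] = Σ(n=0 to 2) x[n] · ω_3^(nk)
where ω_3 = e^(-2πi/3)

Computing each X[k]:
X[0] = -2
X[1] = -3.5000+4.3301i
X[2] = -3.5000-4.3301i

X = [-2, -3.5000+4.3301i, -3.5000-4.3301i]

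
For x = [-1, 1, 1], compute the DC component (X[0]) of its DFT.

X[0] = Σ(n=0 to 2) x[n] · ω_3^0 = Σ x[n]
= (-1) + (1) + (1)

X[0] = 1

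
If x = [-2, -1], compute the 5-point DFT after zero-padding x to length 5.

Original 2-point DFT: [-3, -1]
Zero-padded 5-point DFT provides frequency interpolation.

DFT_5([x, 0, ...]) = [-3, -2.3090+0.9511i, -1.1910+0.5878i, -1.1910-0.5878i, -2.3090-0.9511i]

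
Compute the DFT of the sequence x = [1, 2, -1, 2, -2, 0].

X[k] = Σ(n=0 to 5) x[n] · ω_6^(nk)
where ω_6 = e^(-2πi/6)

Computing each X[k]:
X[0] = 2
X[1] = 1.5000-2.5981i
X[2] = 3.5000-0.8660i
X[3] = -6
X[4] = 3.5000+0.8660i
X[5] = 1.5000+2.5981i

X = [2, 1.5000-2.5981i, 3.5000-0.8660i, -6, 3.5000+0.8660i, 1.5000+2.5981i]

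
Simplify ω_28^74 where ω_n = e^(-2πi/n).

Since ω_28^28 = 1, powers reduce modulo 28.
74 mod 28 = 18
So ω_28^74 = ω_28^18 = e^(-2πi·18/28)

ω_28^74 = ω_28^18 = -0.6235+0.7818i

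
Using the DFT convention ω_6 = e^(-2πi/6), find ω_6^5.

ω_6^5 = e^(-2πi·5/6)
= cos(-2π·5/6) + i·sin(-2π·5/6)
= cos(-10π/6) + i·sin(-10π/6)

ω_6^5 = cos(-10π/6) + i·sin(-10π/6) = 0.5000+0.8660i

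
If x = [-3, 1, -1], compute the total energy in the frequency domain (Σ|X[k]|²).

Parseval: Σ|x[n]|² = (1/N)Σ|X[k]|², so Σ|X[k]|² = N·Σ|x[n]|² = 3·11.0000

Σ|X[k]|² = N·Σ|x[n]|² = 3·11.0000 = 33.0000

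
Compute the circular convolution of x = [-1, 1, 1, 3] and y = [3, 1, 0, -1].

(x ⊛ y)[n] = Σ(m=0 to 3) x[m] · y[(n-m) mod 4]

Computing each output sample:
(x ⊛ y)[0] = -1
(x ⊛ y)[1] = 1
(x ⊛ y)[2] = 1
(x ⊛ y)[3] = 11

x ⊛ y = [-1, 1, 1, 11]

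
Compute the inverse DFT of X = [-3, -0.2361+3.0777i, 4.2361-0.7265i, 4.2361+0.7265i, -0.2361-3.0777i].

x[n] = (1/5) Σ(k=0 to 4) X[k] · e^(2πikn/5)

Computing each x[n]:
x[0] = 1
x[1] = -3
x[2] = -1
x[3] = 1
x[4] = -1

x = [1, -3, -1, 1, -1]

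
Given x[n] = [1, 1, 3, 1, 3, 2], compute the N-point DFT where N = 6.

X[k] = Σ(n=0 to 5) x[n] · ω_6^(nk)
where ω_6 = e^(-2πi/6)

Computing each X[k]:
X[0] = 11
X[1] = -1.5000+0.8660i
X[2] = -2.5000+0.8660i
X[3] = 3
X[4] = -2.5000-0.8660i
X[5] = -1.5000-0.8660i

X = [11, -1.5000+0.8660i, -2.5000+0.8660i, 3, -2.5000-0.8660i, -1.5000-0.8660i]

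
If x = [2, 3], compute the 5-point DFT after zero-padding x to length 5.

Original 2-point DFT: [5, -1]
Zero-padded 5-point DFT provides frequency interpolation.

DFT_5([x, 0, ...]) = [5, 2.9271-2.8532i, -0.4271-1.7634i, -0.4271+1.7634i, 2.9271+2.8532i]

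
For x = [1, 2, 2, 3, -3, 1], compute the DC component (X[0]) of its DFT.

X[0] = Σ(n=0 to 5) x[n] · ω_6^0 = Σ x[n]
= (1) + (2) + (2) + (3) + (-3) + (1)

X[0] = 6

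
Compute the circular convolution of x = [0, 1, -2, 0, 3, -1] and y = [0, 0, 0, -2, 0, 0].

(x ⊛ y)[n] = Σ(m=0 to 5) x[m] · y[(n-m) mod 6]

Computing each output sample:
(x ⊛ y)[0] = 0
(x ⊛ y)[1] = -6
(x ⊛ y)[2] = 2
(x ⊛ y)[3] = 0
(x ⊛ y)[4] = -2
(x ⊛ y)[5] = 4

x ⊛ y = [0, -6, 2, 0, -2, 4]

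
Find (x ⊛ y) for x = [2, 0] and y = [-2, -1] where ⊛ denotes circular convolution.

(x ⊛ y)[n] = Σ(m=0 to 1) x[m] · y[(n-m) mod 2]

Computing each output sample:
(x ⊛ y)[0] = -4
(x ⊛ y)[1] = -2

x ⊛ y = [-4, -2]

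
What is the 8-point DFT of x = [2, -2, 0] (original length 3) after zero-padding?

Original 3-point DFT: [0, 3.0000+1.7321i, 3.0000-1.7321i]
Zero-padded 8-point DFT provides frequency interpolation.

DFT_8([x, 0, ...]) = [0, 0.5858+1.4142i, 2+2i, 3.4142+1.4142i, 4, 3.4142-1.4142i, 2-2i, 0.5858-1.4142i]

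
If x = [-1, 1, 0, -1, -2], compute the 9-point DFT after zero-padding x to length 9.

Original 5-point DFT: [-3, -0.5000-3.4410i, -0.5000-0.8123i, -0.5000+0.8123i, -0.5000+3.4410i]
Zero-padded 9-point DFT provides frequency interpolation.

DFT_9([x, 0, ...]) = [-3, 2.1454+0.9073i, -1.8584-3.1364i, -1.5000+0.8660i, -1.7870-1.4456i, -1.7870+1.4456i, -1.5000-0.8660i, -1.8584+3.1364i, 2.1454-0.9073i]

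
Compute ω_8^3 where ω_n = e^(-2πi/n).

ω_8^3 = e^(-2πi·3/8)
= cos(-2π·3/8) + i·sin(-2π·3/8)
= cos(-6π/8) + i·sin(-6π/8)

ω_8^3 = cos(-6π/8) + i·sin(-6π/8) = -0.7071-0.7071i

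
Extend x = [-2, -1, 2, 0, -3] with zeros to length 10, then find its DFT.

Original 5-point DFT: [-4, -4.8541-3.0777i, 1.8541+0.7265i, 1.8541-0.7265i, -4.8541+3.0777i]
Zero-padded 10-point DFT provides frequency interpolation.

DFT_10([x, 0, ...]) = [-4, 0.2361+0.4490i, -4.8541-3.0777i, -4.2361+4.9798i, 1.8541+0.7265i, -2, 1.8541-0.7265i, -4.2361-4.9798i, -4.8541+3.0777i, 0.2361-0.4490i]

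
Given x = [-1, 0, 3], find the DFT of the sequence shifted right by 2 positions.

Time shift by 2: X_shifted[k] = ω_3^(2k) · X[k]
Shifted x = [0, 3, -1]

DFT(x[n-2]) = [2, -1.0000-3.4641i, -1.0000+3.4641i]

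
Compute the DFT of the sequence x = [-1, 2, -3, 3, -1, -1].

X[k] = Σ(n=0 to 5) x[n] · ω_6^(nk)
where ω_6 = e^(-2πi/6)

Computing each X[k]:
X[0] = -1
X[1] = -1.5000-0.8660i
X[2] = 3.5000-4.3301i
X[3] = -9
X[4] = 3.5000+4.3301i
X[5] = -1.5000+0.8660i

X = [-1, -1.5000-0.8660i, 3.5000-4.3301i, -9, 3.5000+4.3301i, -1.5000+0.8660i]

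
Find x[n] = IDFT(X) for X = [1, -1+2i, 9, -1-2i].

x[n] = (1/4) Σ(k=0 to 3) X[k] · e^(2πikn/4)

Computing each x[n]:
x[0] = 2
x[1] = -3
x[2] = 3
x[3] = -1

x = [2, -3, 3, -1]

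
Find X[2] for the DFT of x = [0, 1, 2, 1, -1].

X[2] = Σ(n=0 to 4) x[n] · ω_5^(2n) where ω_5 = e^(-2πi/5)
= (0)·ω_5^0 + (1)·ω_5^2 + (2)·ω_5^4 + (1)·ω_5^6 + (-1)·ω_5^8

X[2] = 0.9271-0.2245i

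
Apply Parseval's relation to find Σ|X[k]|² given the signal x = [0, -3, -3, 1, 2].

Parseval: Σ|x[n]|² = (1/N)Σ|X[k]|², so Σ|X[k]|² = N·Σ|x[n]|² = 5·23.0000

Σ|X[k]|² = N·Σ|x[n]|² = 5·23.0000 = 115.0000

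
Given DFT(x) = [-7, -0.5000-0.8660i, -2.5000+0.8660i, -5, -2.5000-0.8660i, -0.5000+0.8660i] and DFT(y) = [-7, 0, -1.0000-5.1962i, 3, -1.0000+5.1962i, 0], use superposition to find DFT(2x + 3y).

By linearity: DFT(2x + 3y) = 2·DFT(x) + 3·DFT(y)
= 2·[-7, -0.5000-0.8660i, -2.5000+0.8660i, -5, -2.5000-0.8660i, -0.5000+0.8660i] + 3·[-7, 0, -1.0000-5.1962i, 3, -1.0000+5.1962i, 0]

Computing element-wise:
Z[0] = 2·(-7) + 3·(-7) = -35
Z[1] = 2·(-0.5000-0.8660i) + 3·(0) = -1.0000-1.7320i
Z[2] = 2·(-2.5000+0.8660i) + 3·(-1.0000-5.1962i) = -8.0000-13.8566i
Z[3] = 2·(-5) + 3·(3) = -1
Z[4] = 2·(-2.5000-0.8660i) + 3·(-1.0000+5.1962i) = -8.0000+13.8566i
Z[5] = 2·(-0.5000+0.8660i) + 3·(0) = -1.0000+1.7320i

DFT(2x + 3y) = 2·X + 3·Y = [-35, -1.0000-1.7320i, -8.0000-13.8566i, -1, -8.0000+13.8566i, -1.0000+1.7320i]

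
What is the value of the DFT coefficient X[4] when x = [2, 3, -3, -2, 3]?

X[4] = Σ(n=0 to 4) x[n] · ω_5^(4n) where ω_5 = e^(-2πi/5)
= (2)·ω_5^0 + (3)·ω_5^4 + (-3)·ω_5^8 + (-2)·ω_5^12 + (3)·ω_5^16

X[4] = 7.8992-0.5878i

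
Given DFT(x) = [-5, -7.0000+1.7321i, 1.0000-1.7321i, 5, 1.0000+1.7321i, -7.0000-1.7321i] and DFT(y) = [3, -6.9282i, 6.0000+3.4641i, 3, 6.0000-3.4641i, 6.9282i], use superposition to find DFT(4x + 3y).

By linearity: DFT(4x + 3y) = 4·DFT(x) + 3·DFT(y)
= 4·[-5, -7.0000+1.7321i, 1.0000-1.7321i, 5, 1.0000+1.7321i, -7.0000-1.7321i] + 3·[3, -6.9282i, 6.0000+3.4641i, 3, 6.0000-3.4641i, 6.9282i]

Computing element-wise:
Z[0] = 4·(-5) + 3·(3) = -11
Z[1] = 4·(-7.0000+1.7321i) + 3·(-6.9282i) = -28.0000-13.8562i
Z[2] = 4·(1.0000-1.7321i) + 3·(6.0000+3.4641i) = 22.0000+3.4639i
Z[3] = 4·(5) + 3·(3) = 29
Z[4] = 4·(1.0000+1.7321i) + 3·(6.0000-3.4641i) = 22.0000-3.4639i
Z[5] = 4·(-7.0000-1.7321i) + 3·(6.9282i) = -28.0000+13.8562i

DFT(4x + 3y) = 4·X + 3·Y = [-11, -28.0000-13.8562i, 22.0000+3.4639i, 29, 22.0000-3.4639i, -28.0000+13.8562i]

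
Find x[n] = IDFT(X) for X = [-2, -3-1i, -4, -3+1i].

x[n] = (1/4) Σ(k=0 to 3) X[k] · e^(2πikn/4)

Computing each x[n]:
x[0] = -3
x[1] = 1
x[2] = 0
x[3] = 0

x = [-3, 1, 0, 0]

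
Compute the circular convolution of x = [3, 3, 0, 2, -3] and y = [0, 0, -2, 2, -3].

(x ⊛ y)[n] = Σ(m=0 to 4) x[m] · y[(n-m) mod 5]

Computing each output sample:
(x ⊛ y)[0] = -13
(x ⊛ y)[1] = 10
(x ⊛ y)[2] = -18
(x ⊛ y)[3] = 9
(x ⊛ y)[4] = -3

x ⊛ y = [-13, 10, -18, 9, -3]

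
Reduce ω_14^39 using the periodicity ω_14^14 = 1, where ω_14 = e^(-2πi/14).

Since ω_14^14 = 1, powers reduce modulo 14.
39 mod 14 = 11
So ω_14^39 = ω_14^11 = e^(-2πi·11/14)

ω_14^39 = ω_14^11 = 0.2225+0.9749i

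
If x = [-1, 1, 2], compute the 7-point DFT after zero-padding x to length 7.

Original 3-point DFT: [2, -2.5000+0.8660i, -2.5000-0.8660i]
Zero-padded 7-point DFT provides frequency interpolation.

DFT_7([x, 0, ...]) = [2, -0.8216-2.7317i, -3.0245-0.1072i, -0.6540+1.1298i, -0.6540-1.1298i, -3.0245+0.1072i, -0.8216+2.7317i]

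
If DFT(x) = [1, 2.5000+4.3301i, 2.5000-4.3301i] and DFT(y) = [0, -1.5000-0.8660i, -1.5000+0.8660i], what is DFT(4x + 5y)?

By linearity: DFT(4x + 5y) = 4·DFT(x) + 5·DFT(y)
= 4·[1, 2.5000+4.3301i, 2.5000-4.3301i] + 5·[0, -1.5000-0.8660i, -1.5000+0.8660i]

Computing element-wise:
Z[0] = 4·(1) + 5·(0) = 4
Z[1] = 4·(2.5000+4.3301i) + 5·(-1.5000-0.8660i) = 2.5000+12.9904i
Z[2] = 4·(2.5000-4.3301i) + 5·(-1.5000+0.8660i) = 2.5000-12.9904i

DFT(4x + 5y) = 4·X + 5·Y = [4, 2.5000+12.9904i, 2.5000-12.9904i]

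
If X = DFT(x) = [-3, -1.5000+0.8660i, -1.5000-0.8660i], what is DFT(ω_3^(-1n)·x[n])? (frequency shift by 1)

Modulation property: DFT(ω_3^(-1n)·x[n]) = X[(k-1) mod 3], so circularly shift X by 1 positions.

X[k-1] = [-1.5000-0.8660i, -3, -1.5000+0.8660i]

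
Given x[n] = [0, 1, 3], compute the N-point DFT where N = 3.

X[k] = Σ(n=0 to 2) x[n] · ω_3^(nk)
where ω_3 = e^(-2πi/3)

Computing each X[k]:
X[0] = 4
X[1] = -2.0000+1.7321i
X[2] = -2.0000-1.7321i

X = [4, -2.0000+1.7321i, -2.0000-1.7321i]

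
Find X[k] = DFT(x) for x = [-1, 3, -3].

X[k] = Σ(n=0 to 2) x[n] · ω_3^(nk)
where ω_3 = e^(-2πi/3)

Computing each X[k]:
X[0] = -1
X[1] = -1.0000-5.1962i
X[2] = -1.0000+5.1962i

X = [-1, -1.0000-5.1962i, -1.0000+5.1962i]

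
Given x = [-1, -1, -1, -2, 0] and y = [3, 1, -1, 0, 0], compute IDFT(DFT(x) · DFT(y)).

(x ⊛ y)[n] = Σ(m=0 to 4) x[m] · y[(n-m) mod 5]

Computing each output sample:
(x ⊛ y)[0] = -1
(x ⊛ y)[1] = -4
(x ⊛ y)[2] = -3
(x ⊛ y)[3] = -6
(x ⊛ y)[4] = -1

x ⊛ y = [-1, -4, -3, -6, -1]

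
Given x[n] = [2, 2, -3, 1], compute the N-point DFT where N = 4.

X[k] = Σ(n=0 to 3) x[n] · ω_4^(nk)
where ω_4 = e^(-2πi/4)

Computing each X[k]:
X[0] = 2
X[1] = 5-1i
X[2] = -4
X[3] = 5+1i

X = [2, 5-1i, -4, 5+1i]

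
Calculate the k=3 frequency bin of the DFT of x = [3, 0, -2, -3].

X[3] = Σ(n=0 to 3) x[n] · ω_4^(3n) where ω_4 = e^(-2πi/4)
= (3)·ω_4^0 + (0)·ω_4^3 + (-2)·ω_4^6 + (-3)·ω_4^9

X[3] = 5+3i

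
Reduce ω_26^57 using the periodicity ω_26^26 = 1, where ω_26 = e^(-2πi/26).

Since ω_26^26 = 1, powers reduce modulo 26.
57 mod 26 = 5
So ω_26^57 = ω_26^5 = e^(-2πi·5/26)

ω_26^57 = ω_26^5 = 0.3546-0.9350i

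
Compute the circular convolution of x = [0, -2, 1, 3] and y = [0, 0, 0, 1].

(x ⊛ y)[n] = Σ(m=0 to 3) x[m] · y[(n-m) mod 4]

Computing each output sample:
(x ⊛ y)[0] = -2
(x ⊛ y)[1] = 1
(x ⊛ y)[2] = 3
(x ⊛ y)[3] = 0

x ⊛ y = [-2, 1, 3, 0]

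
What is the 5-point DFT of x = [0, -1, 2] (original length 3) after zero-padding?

Original 3-point DFT: [1, -0.5000+2.5981i, -0.5000-2.5981i]
Zero-padded 5-point DFT provides frequency interpolation.

DFT_5([x, 0, ...]) = [1, -1.9271-0.2245i, 1.4271+2.4899i, 1.4271-2.4899i, -1.9271+0.2245i]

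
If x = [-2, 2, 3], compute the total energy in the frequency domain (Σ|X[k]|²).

Parseval: Σ|x[n]|² = (1/N)Σ|X[k]|², so Σ|X[k]|² = N·Σ|x[n]|² = 3·17.0000

Σ|X[k]|² = N·Σ|x[n]|² = 3·17.0000 = 51.0000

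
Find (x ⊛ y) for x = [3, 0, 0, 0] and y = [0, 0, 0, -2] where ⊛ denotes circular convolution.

(x ⊛ y)[n] = Σ(m=0 to 3) x[m] · y[(n-m) mod 4]

Computing each output sample:
(x ⊛ y)[0] = 0
(x ⊛ y)[1] = 0
(x ⊛ y)[2] = 0
(x ⊛ y)[3] = -6

x ⊛ y = [0, 0, 0, -6]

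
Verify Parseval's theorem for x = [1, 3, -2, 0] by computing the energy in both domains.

Time domain:
Σ|x[n]|² = |1|² + |3|² + |-2|² + |0|² = 14.0000

Frequency domain:
(1/4)Σ|X[k]|² = (1/4)(|2|² + |3-3i|² + |-4|² + |3+3i|²) = (1/4)·56.0000 = 14.0000

Both sides agree, confirming Parseval's theorem.

Σ|x[n]|² = (1/N)Σ|X[k]|² = 14.0000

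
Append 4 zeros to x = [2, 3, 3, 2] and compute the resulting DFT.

Original 4-point DFT: [10, -1-1i, 0, -1+1i]
Zero-padded 8-point DFT provides frequency interpolation.

DFT_8([x, 0, ...]) = [10, 2.7071-6.5355i, -1-1i, 1.2929-0.5355i, 0, 1.2929+0.5355i, -1+1i, 2.7071+6.5355i]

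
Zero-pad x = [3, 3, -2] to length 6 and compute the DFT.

Original 3-point DFT: [4, 2.5000-4.3301i, 2.5000+4.3301i]
Zero-padded 6-point DFT provides frequency interpolation.

DFT_6([x, 0, ...]) = [4, 5.5000-0.8660i, 2.5000-4.3301i, -2, 2.5000+4.3301i, 5.5000+0.8660i]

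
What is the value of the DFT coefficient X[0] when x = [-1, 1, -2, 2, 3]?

X[0] = Σ(n=0 to 4) x[n] · ω_5^0 = Σ x[n]
= (-1) + (1) + (-2) + (2) + (3)

X[0] = 3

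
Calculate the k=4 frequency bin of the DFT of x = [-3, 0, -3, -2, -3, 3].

X[4] = Σ(n=0 to 5) x[n] · ω_6^(4n) where ω_6 = e^(-2πi/6)
= (-3)·ω_6^0 + (0)·ω_6^4 + (-3)·ω_6^8 + (-2)·ω_6^12 + (-3)·ω_6^16 + (3)·ω_6^20

X[4] = -3.5000-2.5981i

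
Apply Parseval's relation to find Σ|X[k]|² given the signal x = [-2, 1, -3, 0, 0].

Parseval: Σ|x[n]|² = (1/N)Σ|X[k]|², so Σ|X[k]|² = N·Σ|x[n]|² = 5·14.0000

Σ|X[k]|² = N·Σ|x[n]|² = 5·14.0000 = 70.0000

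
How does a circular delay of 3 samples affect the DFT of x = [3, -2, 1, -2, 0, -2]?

Time shift by 3: X_shifted[k] = ω_6^(3k) · X[k]
Shifted x = [-2, 0, -2, 3, -2, 1]

DFT(x[n-3]) = [-2, -2.5000+0.8660i, 2.5000+0.8660i, -10, 2.5000-0.8660i, -2.5000-0.8660i]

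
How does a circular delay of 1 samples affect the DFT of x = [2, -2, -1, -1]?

Time shift by 1: X_shifted[k] = ω_4^(1k) · X[k]
Shifted x = [-1, 2, -2, -1]

DFT(x[n-1]) = [-2, 1-3i, -4, 1+3i]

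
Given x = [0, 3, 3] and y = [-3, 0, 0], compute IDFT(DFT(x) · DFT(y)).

(x ⊛ y)[n] = Σ(m=0 to 2) x[m] · y[(n-m) mod 3]

Computing each output sample:
(x ⊛ y)[0] = 0
(x ⊛ y)[1] = -9
(x ⊛ y)[2] = -9

x ⊛ y = [0, -9, -9]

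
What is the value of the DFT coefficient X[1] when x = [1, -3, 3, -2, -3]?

X[1] = Σ(n=0 to 4) x[n] · ω_5^(1n) where ω_5 = e^(-2πi/5)
= (1)·ω_5^0 + (-3)·ω_5^1 + (3)·ω_5^2 + (-2)·ω_5^3 + (-3)·ω_5^4

X[1] = -1.6631-2.9389i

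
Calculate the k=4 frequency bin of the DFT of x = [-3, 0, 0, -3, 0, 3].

X[4] = Σ(n=0 to 5) x[n] · ω_6^(4n) where ω_6 = e^(-2πi/6)
= (-3)·ω_6^0 + (0)·ω_6^4 + (0)·ω_6^8 + (-3)·ω_6^12 + (0)·ω_6^16 + (3)·ω_6^20

X[4] = -7.5000-2.5981i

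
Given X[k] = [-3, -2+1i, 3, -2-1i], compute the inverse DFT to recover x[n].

x[n] = (1/4) Σ(k=0 to 3) X[k] · e^(2πikn/4)

Computing each x[n]:
x[0] = -1
x[1] = -2
x[2] = 1
x[3] = -1

x = [-1, -2, 1, -1]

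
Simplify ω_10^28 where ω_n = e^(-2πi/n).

Since ω_10^10 = 1, powers reduce modulo 10.
28 mod 10 = 8
So ω_10^28 = ω_10^8 = e^(-2πi·8/10)

ω_10^28 = ω_10^8 = 0.3090+0.9511i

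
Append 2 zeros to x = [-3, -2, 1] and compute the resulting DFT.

Original 3-point DFT: [-4, -2.5000+2.5981i, -2.5000-2.5981i]
Zero-padded 5-point DFT provides frequency interpolation.

DFT_5([x, 0, ...]) = [-4, -4.4271+1.3143i, -1.0729+2.1266i, -1.0729-2.1266i, -4.4271-1.3143i]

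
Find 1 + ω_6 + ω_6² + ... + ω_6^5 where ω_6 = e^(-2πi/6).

Sum of all nth roots of unity equals 0 for n > 1 (geometric series with r ≠ 1).

0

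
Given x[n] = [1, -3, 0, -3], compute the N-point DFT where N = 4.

X[k] = Σ(n=0 to 3) x[n] · ω_4^(nk)
where ω_4 = e^(-2πi/4)

Computing each X[k]:
X[0] = -5
X[1] = 1
X[2] = 7
X[3] = 1

X = [-5, 1, 7, 1]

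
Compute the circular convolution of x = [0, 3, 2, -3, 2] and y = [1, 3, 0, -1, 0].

(x ⊛ y)[n] = Σ(m=0 to 4) x[m] · y[(n-m) mod 5]

Computing each output sample:
(x ⊛ y)[0] = 4
(x ⊛ y)[1] = 6
(x ⊛ y)[2] = 9
(x ⊛ y)[3] = 3
(x ⊛ y)[4] = -10

x ⊛ y = [4, 6, 9, 3, -10]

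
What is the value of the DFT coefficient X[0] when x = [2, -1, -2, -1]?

X[0] = Σ(n=0 to 3) x[n] · ω_4^0 = Σ x[n]
= (2) + (-1) + (-2) + (-1)

X[0] = -2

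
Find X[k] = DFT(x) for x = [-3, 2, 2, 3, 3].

X[k] = Σ(n=0 to 4) x[n] · ω_5^(nk)
where ω_5 = e^(-2πi/5)

Computing each X[k]:
X[0] = 7
X[1] = -5.5000+1.5388i
X[2] = -5.5000-0.3633i
X[3] = -5.5000+0.3633i
X[4] = -5.5000-1.5388i

X = [7, -5.5000+1.5388i, -5.5000-0.3633i, -5.5000+0.3633i, -5.5000-1.5388i]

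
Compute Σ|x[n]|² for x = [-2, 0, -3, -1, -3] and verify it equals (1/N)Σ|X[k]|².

Time domain:
Σ|x[n]|² = |-2|² + |0|² + |-3|² + |-1|² + |-3|² = 23.0000

Frequency domain:
(1/5)Σ|X[k]|² = (1/5)(|-9|² + |0.3090-1.6776i|² + |-0.8090-3.6655i|² + |-0.8090+3.6655i|² + |0.3090+1.6776i|²) = (1/5)·115.0000 = 23.0000

Both sides agree, confirming Parseval's theorem.

Σ|x[n]|² = (1/N)Σ|X[k]|² = 23.0000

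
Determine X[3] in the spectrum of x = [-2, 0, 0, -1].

X[3] = Σ(n=0 to 3) x[n] · ω_4^(3n) where ω_4 = e^(-2πi/4)
= (-2)·ω_4^0 + (0)·ω_4^3 + (0)·ω_4^6 + (-1)·ω_4^9

X[3] = -2+1i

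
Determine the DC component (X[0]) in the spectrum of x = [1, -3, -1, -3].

X[0] = Σ(n=0 to 3) x[n] · ω_4^0 = Σ x[n]
= (1) + (-3) + (-1) + (-3)

X[0] = -6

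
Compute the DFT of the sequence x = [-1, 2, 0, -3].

X[k] = Σ(n=0 to 3) x[n] · ω_4^(nk)
where ω_4 = e^(-2πi/4)

Computing each X[k]:
X[0] = -2
X[1] = -1-5i
X[2] = 0
X[3] = -1+5i

X = [-2, -1-5i, 0, -1+5i]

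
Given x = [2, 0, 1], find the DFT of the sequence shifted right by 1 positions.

Time shift by 1: X_shifted[k] = ω_3^(1k) · X[k]
Shifted x = [1, 2, 0]

DFT(x[n-1]) = [3, -1.7321i, 1.7321i]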